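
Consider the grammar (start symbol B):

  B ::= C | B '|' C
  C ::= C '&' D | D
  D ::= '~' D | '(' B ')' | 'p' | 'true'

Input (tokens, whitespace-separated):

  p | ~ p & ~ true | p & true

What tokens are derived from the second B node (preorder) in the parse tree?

p | ~ p & ~ true

[B [B [B [C [D p]]] | [C [C [D ~ [D p]]] & [D ~ [D true]]]] | [C [C [D p]] & [D true]]]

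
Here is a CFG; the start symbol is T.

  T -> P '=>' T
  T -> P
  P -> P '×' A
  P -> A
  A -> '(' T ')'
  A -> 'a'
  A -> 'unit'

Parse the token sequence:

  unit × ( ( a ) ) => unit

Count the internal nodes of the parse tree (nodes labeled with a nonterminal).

14

[T [P [P [A unit]] × [A ( [T [P [A ( [T [P [A a]]] )]]] )]] => [T [P [A unit]]]]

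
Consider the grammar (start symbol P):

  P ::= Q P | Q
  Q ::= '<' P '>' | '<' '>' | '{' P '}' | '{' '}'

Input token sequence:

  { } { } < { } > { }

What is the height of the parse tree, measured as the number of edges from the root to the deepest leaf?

[P [Q { }] [P [Q { }] [P [Q < [P [Q { }]] >] [P [Q { }]]]]]

6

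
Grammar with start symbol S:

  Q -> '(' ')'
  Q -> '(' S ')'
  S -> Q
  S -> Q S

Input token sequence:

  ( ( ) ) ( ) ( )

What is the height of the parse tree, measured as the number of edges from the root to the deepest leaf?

[S [Q ( [S [Q ( )]] )] [S [Q ( )] [S [Q ( )]]]]

4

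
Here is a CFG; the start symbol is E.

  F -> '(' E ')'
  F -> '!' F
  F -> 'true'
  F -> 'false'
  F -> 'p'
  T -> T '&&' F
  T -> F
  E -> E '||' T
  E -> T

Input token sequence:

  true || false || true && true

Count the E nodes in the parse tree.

[E [E [E [T [F true]]] || [T [F false]]] || [T [T [F true]] && [F true]]]

3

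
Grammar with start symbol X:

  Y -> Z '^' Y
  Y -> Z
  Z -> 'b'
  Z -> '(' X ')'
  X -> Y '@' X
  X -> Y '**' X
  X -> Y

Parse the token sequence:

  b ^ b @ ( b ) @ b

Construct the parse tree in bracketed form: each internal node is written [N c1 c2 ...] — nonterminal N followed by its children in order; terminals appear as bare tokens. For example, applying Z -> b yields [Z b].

X
Y @ X
Z ^ Y @ X
b ^ Y @ X
b ^ Z @ X
b ^ b @ X
b ^ b @ Y @ X
b ^ b @ Z @ X
b ^ b @ ( X ) @ X
b ^ b @ ( Y ) @ X
b ^ b @ ( Z ) @ X
b ^ b @ ( b ) @ X
b ^ b @ ( b ) @ Y
b ^ b @ ( b ) @ Z
b ^ b @ ( b ) @ b

[X [Y [Z b] ^ [Y [Z b]]] @ [X [Y [Z ( [X [Y [Z b]]] )]] @ [X [Y [Z b]]]]]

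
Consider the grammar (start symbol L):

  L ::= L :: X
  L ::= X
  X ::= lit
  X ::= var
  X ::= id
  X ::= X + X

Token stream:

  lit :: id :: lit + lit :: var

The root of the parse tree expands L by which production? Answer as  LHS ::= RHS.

[L [L [L [L [X lit]] :: [X id]] :: [X [X lit] + [X lit]]] :: [X var]]

L ::= L :: X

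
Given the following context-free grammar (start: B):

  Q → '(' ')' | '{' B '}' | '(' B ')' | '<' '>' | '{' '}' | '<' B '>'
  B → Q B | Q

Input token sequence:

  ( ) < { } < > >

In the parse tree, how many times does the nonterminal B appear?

4

[B [Q ( )] [B [Q < [B [Q { }] [B [Q < >]]] >]]]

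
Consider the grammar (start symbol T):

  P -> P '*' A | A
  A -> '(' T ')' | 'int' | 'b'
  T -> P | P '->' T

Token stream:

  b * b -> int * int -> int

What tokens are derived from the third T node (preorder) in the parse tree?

int

[T [P [P [A b]] * [A b]] -> [T [P [P [A int]] * [A int]] -> [T [P [A int]]]]]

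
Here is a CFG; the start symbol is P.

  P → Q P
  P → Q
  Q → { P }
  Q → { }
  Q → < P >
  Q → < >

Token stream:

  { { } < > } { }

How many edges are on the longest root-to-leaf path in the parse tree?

5

[P [Q { [P [Q { }] [P [Q < >]]] }] [P [Q { }]]]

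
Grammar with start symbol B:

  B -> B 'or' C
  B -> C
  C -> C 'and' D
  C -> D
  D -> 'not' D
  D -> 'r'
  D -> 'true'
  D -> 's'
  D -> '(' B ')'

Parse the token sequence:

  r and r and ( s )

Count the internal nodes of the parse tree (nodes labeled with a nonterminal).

10

[B [C [C [C [D r]] and [D r]] and [D ( [B [C [D s]]] )]]]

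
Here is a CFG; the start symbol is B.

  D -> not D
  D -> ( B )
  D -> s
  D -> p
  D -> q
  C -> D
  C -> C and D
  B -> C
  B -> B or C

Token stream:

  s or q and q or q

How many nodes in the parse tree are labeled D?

4

[B [B [B [C [D s]]] or [C [C [D q]] and [D q]]] or [C [D q]]]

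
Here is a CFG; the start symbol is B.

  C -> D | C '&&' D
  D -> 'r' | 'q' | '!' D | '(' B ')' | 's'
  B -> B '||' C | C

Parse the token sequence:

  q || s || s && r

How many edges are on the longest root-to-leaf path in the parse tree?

5

[B [B [B [C [D q]]] || [C [D s]]] || [C [C [D s]] && [D r]]]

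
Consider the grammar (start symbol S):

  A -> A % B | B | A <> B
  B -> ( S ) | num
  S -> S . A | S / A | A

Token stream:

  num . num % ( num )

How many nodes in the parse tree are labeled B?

[S [S [A [B num]]] . [A [A [B num]] % [B ( [S [A [B num]]] )]]]

4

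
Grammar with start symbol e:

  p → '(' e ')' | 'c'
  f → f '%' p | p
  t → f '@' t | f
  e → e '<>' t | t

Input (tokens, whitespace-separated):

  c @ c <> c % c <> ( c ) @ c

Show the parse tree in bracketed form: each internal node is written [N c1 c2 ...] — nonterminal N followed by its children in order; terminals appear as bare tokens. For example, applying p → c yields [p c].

[e [e [e [t [f [p c]] @ [t [f [p c]]]]] <> [t [f [f [p c]] % [p c]]]] <> [t [f [p ( [e [t [f [p c]]]] )]] @ [t [f [p c]]]]]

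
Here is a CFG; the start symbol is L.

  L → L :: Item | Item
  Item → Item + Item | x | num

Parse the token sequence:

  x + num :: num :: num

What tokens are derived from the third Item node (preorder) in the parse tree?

num

[L [L [L [Item [Item x] + [Item num]]] :: [Item num]] :: [Item num]]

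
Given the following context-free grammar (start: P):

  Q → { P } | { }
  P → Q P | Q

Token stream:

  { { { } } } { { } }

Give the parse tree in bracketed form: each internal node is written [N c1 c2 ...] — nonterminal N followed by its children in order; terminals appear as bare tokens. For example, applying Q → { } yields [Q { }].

[P [Q { [P [Q { [P [Q { }]] }]] }] [P [Q { [P [Q { }]] }]]]

P
Q P
{ P } P
{ Q } P
{ { P } } P
{ { Q } } P
{ { { } } } P
{ { { } } } Q
{ { { } } } { P }
{ { { } } } { Q }
{ { { } } } { { } }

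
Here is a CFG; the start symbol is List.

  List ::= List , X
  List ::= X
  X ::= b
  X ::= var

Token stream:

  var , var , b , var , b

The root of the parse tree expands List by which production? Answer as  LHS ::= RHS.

List ::= List , X

[List [List [List [List [List [X var]] , [X var]] , [X b]] , [X var]] , [X b]]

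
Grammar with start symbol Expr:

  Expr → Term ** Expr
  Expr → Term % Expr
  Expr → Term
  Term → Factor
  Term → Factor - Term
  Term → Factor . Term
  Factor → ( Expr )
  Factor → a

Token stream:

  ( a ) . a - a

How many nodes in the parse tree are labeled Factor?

[Expr [Term [Factor ( [Expr [Term [Factor a]]] )] . [Term [Factor a] - [Term [Factor a]]]]]

4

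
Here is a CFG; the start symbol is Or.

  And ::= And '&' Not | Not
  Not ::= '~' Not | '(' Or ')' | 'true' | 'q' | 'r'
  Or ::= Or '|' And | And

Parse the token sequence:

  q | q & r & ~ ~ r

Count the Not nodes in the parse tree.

6

[Or [Or [And [Not q]]] | [And [And [And [Not q]] & [Not r]] & [Not ~ [Not ~ [Not r]]]]]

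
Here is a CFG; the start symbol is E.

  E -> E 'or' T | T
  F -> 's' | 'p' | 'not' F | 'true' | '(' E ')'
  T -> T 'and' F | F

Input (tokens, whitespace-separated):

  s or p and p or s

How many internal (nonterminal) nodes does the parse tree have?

[E [E [E [T [F s]]] or [T [T [F p]] and [F p]]] or [T [F s]]]

11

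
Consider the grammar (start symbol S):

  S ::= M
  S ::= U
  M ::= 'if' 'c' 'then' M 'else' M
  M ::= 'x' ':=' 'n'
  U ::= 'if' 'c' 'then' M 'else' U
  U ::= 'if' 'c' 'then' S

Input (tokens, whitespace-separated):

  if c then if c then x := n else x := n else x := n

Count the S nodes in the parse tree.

1

[S [M if c then [M if c then [M x := n] else [M x := n]] else [M x := n]]]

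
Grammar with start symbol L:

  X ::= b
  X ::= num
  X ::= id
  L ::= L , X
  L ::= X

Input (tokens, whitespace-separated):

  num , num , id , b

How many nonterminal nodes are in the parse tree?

8

[L [L [L [L [X num]] , [X num]] , [X id]] , [X b]]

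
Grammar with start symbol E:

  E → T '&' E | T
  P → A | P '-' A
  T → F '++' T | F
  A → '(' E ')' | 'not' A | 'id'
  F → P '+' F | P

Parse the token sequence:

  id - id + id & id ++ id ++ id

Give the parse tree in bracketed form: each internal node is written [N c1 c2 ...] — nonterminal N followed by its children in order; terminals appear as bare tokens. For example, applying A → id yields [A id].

E
T & E
F & E
P + F & E
P - A + F & E
A - A + F & E
id - A + F & E
id - id + F & E
id - id + P & E
id - id + A & E
id - id + id & E
id - id + id & T
id - id + id & F ++ T
id - id + id & P ++ T
id - id + id & A ++ T
id - id + id & id ++ T
id - id + id & id ++ F ++ T
id - id + id & id ++ P ++ T
id - id + id & id ++ A ++ T
id - id + id & id ++ id ++ T
id - id + id & id ++ id ++ F
id - id + id & id ++ id ++ P
id - id + id & id ++ id ++ A
id - id + id & id ++ id ++ id

[E [T [F [P [P [A id]] - [A id]] + [F [P [A id]]]]] & [E [T [F [P [A id]]] ++ [T [F [P [A id]]] ++ [T [F [P [A id]]]]]]]]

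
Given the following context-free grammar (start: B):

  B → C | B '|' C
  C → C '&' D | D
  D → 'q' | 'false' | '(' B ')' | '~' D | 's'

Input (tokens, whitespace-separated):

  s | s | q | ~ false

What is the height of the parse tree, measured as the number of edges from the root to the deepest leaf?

6

[B [B [B [B [C [D s]]] | [C [D s]]] | [C [D q]]] | [C [D ~ [D false]]]]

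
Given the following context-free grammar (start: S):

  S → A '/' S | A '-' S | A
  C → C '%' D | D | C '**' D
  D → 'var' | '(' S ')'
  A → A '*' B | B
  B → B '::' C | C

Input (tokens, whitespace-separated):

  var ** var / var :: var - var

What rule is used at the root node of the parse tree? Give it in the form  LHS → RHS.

S → A '/' S

[S [A [B [C [C [D var]] ** [D var]]]] / [S [A [B [B [C [D var]]] :: [C [D var]]]] - [S [A [B [C [D var]]]]]]]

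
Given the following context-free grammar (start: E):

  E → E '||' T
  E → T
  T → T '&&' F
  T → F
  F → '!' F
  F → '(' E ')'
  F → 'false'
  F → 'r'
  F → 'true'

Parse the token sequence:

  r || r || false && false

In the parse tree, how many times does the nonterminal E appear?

[E [E [E [T [F r]]] || [T [F r]]] || [T [T [F false]] && [F false]]]

3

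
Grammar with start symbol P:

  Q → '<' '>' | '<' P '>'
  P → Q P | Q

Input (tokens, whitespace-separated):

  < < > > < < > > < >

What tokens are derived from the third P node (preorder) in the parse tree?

[P [Q < [P [Q < >]] >] [P [Q < [P [Q < >]] >] [P [Q < >]]]]

< < > > < >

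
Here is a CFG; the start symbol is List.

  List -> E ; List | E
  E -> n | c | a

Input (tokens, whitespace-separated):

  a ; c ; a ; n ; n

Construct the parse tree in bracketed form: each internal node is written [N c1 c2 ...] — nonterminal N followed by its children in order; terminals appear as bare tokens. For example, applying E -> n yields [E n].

List
E ; List
a ; List
a ; E ; List
a ; c ; List
a ; c ; E ; List
a ; c ; a ; List
a ; c ; a ; E ; List
a ; c ; a ; n ; List
a ; c ; a ; n ; E
a ; c ; a ; n ; n

[List [E a] ; [List [E c] ; [List [E a] ; [List [E n] ; [List [E n]]]]]]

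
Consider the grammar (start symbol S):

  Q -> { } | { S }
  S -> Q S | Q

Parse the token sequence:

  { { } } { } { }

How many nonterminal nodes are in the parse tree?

8

[S [Q { [S [Q { }]] }] [S [Q { }] [S [Q { }]]]]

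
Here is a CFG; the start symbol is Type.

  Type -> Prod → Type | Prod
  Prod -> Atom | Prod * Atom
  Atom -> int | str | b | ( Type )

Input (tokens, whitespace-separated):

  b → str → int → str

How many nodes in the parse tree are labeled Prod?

4

[Type [Prod [Atom b]] → [Type [Prod [Atom str]] → [Type [Prod [Atom int]] → [Type [Prod [Atom str]]]]]]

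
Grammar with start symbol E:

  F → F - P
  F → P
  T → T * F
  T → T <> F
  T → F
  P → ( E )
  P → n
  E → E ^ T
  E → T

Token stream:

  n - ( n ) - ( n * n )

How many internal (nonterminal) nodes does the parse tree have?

19

[E [T [F [F [F [P n]] - [P ( [E [T [F [P n]]]] )]] - [P ( [E [T [T [F [P n]]] * [F [P n]]]] )]]]]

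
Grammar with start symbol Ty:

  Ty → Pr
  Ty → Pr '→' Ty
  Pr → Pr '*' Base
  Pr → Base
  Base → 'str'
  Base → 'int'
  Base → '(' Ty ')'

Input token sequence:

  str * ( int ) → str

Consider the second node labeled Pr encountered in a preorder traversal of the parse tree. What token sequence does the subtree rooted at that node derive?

str

[Ty [Pr [Pr [Base str]] * [Base ( [Ty [Pr [Base int]]] )]] → [Ty [Pr [Base str]]]]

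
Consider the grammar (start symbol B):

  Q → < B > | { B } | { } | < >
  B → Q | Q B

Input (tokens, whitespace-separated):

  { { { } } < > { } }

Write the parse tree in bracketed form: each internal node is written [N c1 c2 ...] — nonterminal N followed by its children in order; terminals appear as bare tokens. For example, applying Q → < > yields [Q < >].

[B [Q { [B [Q { [B [Q { }]] }] [B [Q < >] [B [Q { }]]]] }]]

B
Q
{ B }
{ Q B }
{ { B } B }
{ { Q } B }
{ { { } } B }
{ { { } } Q B }
{ { { } } < > B }
{ { { } } < > Q }
{ { { } } < > { } }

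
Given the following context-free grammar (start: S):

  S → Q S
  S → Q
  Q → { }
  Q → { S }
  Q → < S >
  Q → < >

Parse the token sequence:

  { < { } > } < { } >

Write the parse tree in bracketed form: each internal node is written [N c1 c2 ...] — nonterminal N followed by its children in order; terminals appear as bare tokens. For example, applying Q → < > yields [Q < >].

S
Q S
{ S } S
{ Q } S
{ < S > } S
{ < Q > } S
{ < { } > } S
{ < { } > } Q
{ < { } > } < S >
{ < { } > } < Q >
{ < { } > } < { } >

[S [Q { [S [Q < [S [Q { }]] >]] }] [S [Q < [S [Q { }]] >]]]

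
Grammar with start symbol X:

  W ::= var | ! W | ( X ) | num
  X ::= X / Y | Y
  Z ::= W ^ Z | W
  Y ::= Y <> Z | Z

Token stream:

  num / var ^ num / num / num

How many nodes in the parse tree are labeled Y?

4

[X [X [X [X [Y [Z [W num]]]] / [Y [Z [W var] ^ [Z [W num]]]]] / [Y [Z [W num]]]] / [Y [Z [W num]]]]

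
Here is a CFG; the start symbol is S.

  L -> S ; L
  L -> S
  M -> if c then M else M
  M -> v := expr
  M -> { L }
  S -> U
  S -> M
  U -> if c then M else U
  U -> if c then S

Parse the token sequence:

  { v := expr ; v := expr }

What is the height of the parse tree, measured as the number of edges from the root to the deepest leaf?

[S [M { [L [S [M v := expr]] ; [L [S [M v := expr]]]] }]]

6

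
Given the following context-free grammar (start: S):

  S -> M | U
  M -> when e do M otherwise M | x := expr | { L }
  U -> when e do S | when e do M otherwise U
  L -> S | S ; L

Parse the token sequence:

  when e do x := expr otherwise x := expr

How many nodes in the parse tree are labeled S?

1

[S [M when e do [M x := expr] otherwise [M x := expr]]]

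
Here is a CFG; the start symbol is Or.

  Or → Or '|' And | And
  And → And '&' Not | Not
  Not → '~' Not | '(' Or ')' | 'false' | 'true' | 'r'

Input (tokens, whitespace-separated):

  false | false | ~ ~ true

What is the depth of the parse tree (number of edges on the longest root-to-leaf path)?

5

[Or [Or [Or [And [Not false]]] | [And [Not false]]] | [And [Not ~ [Not ~ [Not true]]]]]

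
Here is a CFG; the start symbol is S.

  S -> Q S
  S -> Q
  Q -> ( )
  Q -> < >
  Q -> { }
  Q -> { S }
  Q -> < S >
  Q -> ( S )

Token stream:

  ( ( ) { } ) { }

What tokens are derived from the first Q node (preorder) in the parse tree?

( ( ) { } )

[S [Q ( [S [Q ( )] [S [Q { }]]] )] [S [Q { }]]]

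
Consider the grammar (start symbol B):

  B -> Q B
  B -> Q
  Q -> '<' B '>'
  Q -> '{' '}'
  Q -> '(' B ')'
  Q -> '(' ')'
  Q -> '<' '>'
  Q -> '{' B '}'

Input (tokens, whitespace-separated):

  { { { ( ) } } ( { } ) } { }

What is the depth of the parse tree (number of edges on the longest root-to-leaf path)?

[B [Q { [B [Q { [B [Q { [B [Q ( )]] }]] }] [B [Q ( [B [Q { }]] )]]] }] [B [Q { }]]]

8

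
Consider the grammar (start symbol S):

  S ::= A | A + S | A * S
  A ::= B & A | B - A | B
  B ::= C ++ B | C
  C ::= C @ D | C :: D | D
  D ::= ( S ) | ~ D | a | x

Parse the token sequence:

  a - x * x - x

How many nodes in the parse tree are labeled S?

2

[S [A [B [C [D a]]] - [A [B [C [D x]]]]] * [S [A [B [C [D x]]] - [A [B [C [D x]]]]]]]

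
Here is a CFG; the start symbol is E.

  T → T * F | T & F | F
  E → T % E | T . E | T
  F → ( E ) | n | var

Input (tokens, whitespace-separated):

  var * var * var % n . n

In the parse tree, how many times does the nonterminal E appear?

[E [T [T [T [F var]] * [F var]] * [F var]] % [E [T [F n]] . [E [T [F n]]]]]

3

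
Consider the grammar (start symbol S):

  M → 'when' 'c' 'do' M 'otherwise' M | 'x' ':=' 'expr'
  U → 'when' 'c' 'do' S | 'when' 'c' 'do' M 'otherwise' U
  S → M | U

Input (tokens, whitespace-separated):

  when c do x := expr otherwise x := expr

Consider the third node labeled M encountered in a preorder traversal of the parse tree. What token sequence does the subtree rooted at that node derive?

[S [M when c do [M x := expr] otherwise [M x := expr]]]

x := expr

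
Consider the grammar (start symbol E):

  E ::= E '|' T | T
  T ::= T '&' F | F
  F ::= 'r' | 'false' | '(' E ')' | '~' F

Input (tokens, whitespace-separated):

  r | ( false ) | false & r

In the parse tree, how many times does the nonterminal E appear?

[E [E [E [T [F r]]] | [T [F ( [E [T [F false]]] )]]] | [T [T [F false]] & [F r]]]

4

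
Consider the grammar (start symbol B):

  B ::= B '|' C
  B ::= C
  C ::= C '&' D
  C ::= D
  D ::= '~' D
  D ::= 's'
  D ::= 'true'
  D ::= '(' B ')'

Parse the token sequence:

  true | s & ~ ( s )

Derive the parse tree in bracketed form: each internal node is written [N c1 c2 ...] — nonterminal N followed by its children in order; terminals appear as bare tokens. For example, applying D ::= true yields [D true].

B
B | C
C | C
D | C
true | C
true | C & D
true | D & D
true | s & D
true | s & ~ D
true | s & ~ ( B )
true | s & ~ ( C )
true | s & ~ ( D )
true | s & ~ ( s )

[B [B [C [D true]]] | [C [C [D s]] & [D ~ [D ( [B [C [D s]]] )]]]]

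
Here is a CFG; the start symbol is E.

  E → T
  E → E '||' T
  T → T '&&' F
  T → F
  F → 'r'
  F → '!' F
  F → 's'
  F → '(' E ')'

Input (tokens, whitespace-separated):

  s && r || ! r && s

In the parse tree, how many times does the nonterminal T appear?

[E [E [T [T [F s]] && [F r]]] || [T [T [F ! [F r]]] && [F s]]]

4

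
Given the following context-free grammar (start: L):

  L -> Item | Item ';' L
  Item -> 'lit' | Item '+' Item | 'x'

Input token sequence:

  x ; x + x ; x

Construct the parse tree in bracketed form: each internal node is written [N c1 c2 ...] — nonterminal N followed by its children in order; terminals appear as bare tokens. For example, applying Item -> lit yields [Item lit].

[L [Item x] ; [L [Item [Item x] + [Item x]] ; [L [Item x]]]]

L
Item ; L
x ; L
x ; Item ; L
x ; Item + Item ; L
x ; x + Item ; L
x ; x + x ; L
x ; x + x ; Item
x ; x + x ; x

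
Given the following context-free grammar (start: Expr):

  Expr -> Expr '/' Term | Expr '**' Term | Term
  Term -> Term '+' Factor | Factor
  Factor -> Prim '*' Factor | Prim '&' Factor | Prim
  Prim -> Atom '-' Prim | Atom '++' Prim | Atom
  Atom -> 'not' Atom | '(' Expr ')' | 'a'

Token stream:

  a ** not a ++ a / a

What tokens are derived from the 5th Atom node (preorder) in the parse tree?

a

[Expr [Expr [Expr [Term [Factor [Prim [Atom a]]]]] ** [Term [Factor [Prim [Atom not [Atom a]] ++ [Prim [Atom a]]]]]] / [Term [Factor [Prim [Atom a]]]]]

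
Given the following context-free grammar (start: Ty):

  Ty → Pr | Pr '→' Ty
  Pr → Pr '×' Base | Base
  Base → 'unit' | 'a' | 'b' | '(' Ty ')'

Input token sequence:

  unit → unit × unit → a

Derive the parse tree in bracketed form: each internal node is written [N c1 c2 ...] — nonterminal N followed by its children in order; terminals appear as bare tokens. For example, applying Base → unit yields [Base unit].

Ty
Pr → Ty
Base → Ty
unit → Ty
unit → Pr → Ty
unit → Pr × Base → Ty
unit → Base × Base → Ty
unit → unit × Base → Ty
unit → unit × unit → Ty
unit → unit × unit → Pr
unit → unit × unit → Base
unit → unit × unit → a

[Ty [Pr [Base unit]] → [Ty [Pr [Pr [Base unit]] × [Base unit]] → [Ty [Pr [Base a]]]]]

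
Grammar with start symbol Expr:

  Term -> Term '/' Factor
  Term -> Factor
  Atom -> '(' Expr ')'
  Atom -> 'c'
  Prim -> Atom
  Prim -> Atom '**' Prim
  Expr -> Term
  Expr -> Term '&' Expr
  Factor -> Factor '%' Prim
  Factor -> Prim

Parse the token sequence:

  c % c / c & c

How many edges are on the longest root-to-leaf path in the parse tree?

7

[Expr [Term [Term [Factor [Factor [Prim [Atom c]]] % [Prim [Atom c]]]] / [Factor [Prim [Atom c]]]] & [Expr [Term [Factor [Prim [Atom c]]]]]]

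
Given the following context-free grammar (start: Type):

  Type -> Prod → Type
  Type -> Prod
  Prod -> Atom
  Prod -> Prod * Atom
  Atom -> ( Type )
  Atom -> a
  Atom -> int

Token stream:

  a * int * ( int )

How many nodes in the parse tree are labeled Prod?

4

[Type [Prod [Prod [Prod [Atom a]] * [Atom int]] * [Atom ( [Type [Prod [Atom int]]] )]]]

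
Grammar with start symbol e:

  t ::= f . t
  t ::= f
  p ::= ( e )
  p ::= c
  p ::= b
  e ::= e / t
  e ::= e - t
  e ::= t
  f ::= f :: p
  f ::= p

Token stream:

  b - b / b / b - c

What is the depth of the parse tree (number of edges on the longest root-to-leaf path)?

[e [e [e [e [e [t [f [p b]]]] - [t [f [p b]]]] / [t [f [p b]]]] / [t [f [p b]]]] - [t [f [p c]]]]

8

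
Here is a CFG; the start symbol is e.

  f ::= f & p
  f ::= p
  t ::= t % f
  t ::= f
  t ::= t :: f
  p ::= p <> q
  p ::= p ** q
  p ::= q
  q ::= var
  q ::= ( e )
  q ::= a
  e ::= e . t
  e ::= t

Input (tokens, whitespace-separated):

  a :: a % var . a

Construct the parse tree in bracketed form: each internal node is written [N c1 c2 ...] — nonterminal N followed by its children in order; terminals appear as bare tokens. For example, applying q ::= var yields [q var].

[e [e [t [t [t [f [p [q a]]]] :: [f [p [q a]]]] % [f [p [q var]]]]] . [t [f [p [q a]]]]]

e
e . t
t . t
t % f . t
t :: f % f . t
f :: f % f . t
p :: f % f . t
q :: f % f . t
a :: f % f . t
a :: p % f . t
a :: q % f . t
a :: a % f . t
a :: a % p . t
a :: a % q . t
a :: a % var . t
a :: a % var . f
a :: a % var . p
a :: a % var . q
a :: a % var . a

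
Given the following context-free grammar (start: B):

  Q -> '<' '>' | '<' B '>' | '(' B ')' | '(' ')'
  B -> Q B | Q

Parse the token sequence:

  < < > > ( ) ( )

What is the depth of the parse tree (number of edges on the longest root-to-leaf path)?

4

[B [Q < [B [Q < >]] >] [B [Q ( )] [B [Q ( )]]]]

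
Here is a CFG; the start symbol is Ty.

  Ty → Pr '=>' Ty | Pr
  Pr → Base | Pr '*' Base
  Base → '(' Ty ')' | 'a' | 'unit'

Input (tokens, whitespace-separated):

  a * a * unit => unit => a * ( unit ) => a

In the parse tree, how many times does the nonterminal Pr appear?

[Ty [Pr [Pr [Pr [Base a]] * [Base a]] * [Base unit]] => [Ty [Pr [Base unit]] => [Ty [Pr [Pr [Base a]] * [Base ( [Ty [Pr [Base unit]]] )]] => [Ty [Pr [Base a]]]]]]

8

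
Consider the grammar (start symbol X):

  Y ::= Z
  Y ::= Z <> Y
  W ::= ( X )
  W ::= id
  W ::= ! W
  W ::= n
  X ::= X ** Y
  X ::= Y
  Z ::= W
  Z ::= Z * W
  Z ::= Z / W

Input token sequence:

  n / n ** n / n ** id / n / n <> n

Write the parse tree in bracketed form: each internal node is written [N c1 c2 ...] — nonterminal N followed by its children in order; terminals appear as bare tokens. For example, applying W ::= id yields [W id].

X
X ** Y
X ** Y ** Y
Y ** Y ** Y
Z ** Y ** Y
Z / W ** Y ** Y
W / W ** Y ** Y
n / W ** Y ** Y
n / n ** Y ** Y
n / n ** Z ** Y
n / n ** Z / W ** Y
n / n ** W / W ** Y
n / n ** n / W ** Y
n / n ** n / n ** Y
n / n ** n / n ** Z <> Y
n / n ** n / n ** Z / W <> Y
n / n ** n / n ** Z / W / W <> Y
n / n ** n / n ** W / W / W <> Y
n / n ** n / n ** id / W / W <> Y
n / n ** n / n ** id / n / W <> Y
n / n ** n / n ** id / n / n <> Y
n / n ** n / n ** id / n / n <> Z
n / n ** n / n ** id / n / n <> W
n / n ** n / n ** id / n / n <> n

[X [X [X [Y [Z [Z [W n]] / [W n]]]] ** [Y [Z [Z [W n]] / [W n]]]] ** [Y [Z [Z [Z [W id]] / [W n]] / [W n]] <> [Y [Z [W n]]]]]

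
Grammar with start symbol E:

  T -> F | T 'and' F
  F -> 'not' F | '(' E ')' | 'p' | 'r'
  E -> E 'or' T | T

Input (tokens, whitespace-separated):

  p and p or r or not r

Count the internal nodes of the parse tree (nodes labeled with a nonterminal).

[E [E [E [T [T [F p]] and [F p]]] or [T [F r]]] or [T [F not [F r]]]]

12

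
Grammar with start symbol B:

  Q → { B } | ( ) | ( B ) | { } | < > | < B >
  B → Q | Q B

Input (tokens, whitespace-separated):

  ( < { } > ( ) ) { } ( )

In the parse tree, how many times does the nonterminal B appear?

6

[B [Q ( [B [Q < [B [Q { }]] >] [B [Q ( )]]] )] [B [Q { }] [B [Q ( )]]]]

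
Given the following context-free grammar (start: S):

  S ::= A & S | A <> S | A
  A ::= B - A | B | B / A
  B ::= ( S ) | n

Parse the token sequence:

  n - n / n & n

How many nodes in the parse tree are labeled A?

4

[S [A [B n] - [A [B n] / [A [B n]]]] & [S [A [B n]]]]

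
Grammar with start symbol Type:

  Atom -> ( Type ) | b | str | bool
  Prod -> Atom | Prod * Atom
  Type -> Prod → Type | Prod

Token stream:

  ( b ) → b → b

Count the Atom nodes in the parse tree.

4

[Type [Prod [Atom ( [Type [Prod [Atom b]]] )]] → [Type [Prod [Atom b]] → [Type [Prod [Atom b]]]]]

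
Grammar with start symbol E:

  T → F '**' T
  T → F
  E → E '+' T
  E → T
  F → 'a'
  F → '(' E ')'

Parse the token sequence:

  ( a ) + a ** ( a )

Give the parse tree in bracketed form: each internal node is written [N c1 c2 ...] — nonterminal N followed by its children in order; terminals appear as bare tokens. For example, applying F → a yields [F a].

[E [E [T [F ( [E [T [F a]]] )]]] + [T [F a] ** [T [F ( [E [T [F a]]] )]]]]

E
E + T
T + T
F + T
( E ) + T
( T ) + T
( F ) + T
( a ) + T
( a ) + F ** T
( a ) + a ** T
( a ) + a ** F
( a ) + a ** ( E )
( a ) + a ** ( T )
( a ) + a ** ( F )
( a ) + a ** ( a )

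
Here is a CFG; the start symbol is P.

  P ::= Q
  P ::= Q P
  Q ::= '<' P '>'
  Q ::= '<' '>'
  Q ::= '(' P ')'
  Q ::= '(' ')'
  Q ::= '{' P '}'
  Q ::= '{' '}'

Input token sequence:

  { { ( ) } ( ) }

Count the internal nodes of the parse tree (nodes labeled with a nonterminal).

[P [Q { [P [Q { [P [Q ( )]] }] [P [Q ( )]]] }]]

8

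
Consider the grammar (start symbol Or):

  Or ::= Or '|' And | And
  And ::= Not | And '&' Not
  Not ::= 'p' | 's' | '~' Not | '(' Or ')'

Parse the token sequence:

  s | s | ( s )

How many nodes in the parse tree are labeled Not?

[Or [Or [Or [And [Not s]]] | [And [Not s]]] | [And [Not ( [Or [And [Not s]]] )]]]

4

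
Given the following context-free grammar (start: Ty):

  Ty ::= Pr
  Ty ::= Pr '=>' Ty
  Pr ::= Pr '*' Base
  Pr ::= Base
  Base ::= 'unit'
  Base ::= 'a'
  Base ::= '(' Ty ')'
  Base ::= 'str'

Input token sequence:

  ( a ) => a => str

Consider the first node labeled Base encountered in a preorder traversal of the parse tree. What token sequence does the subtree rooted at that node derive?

[Ty [Pr [Base ( [Ty [Pr [Base a]]] )]] => [Ty [Pr [Base a]] => [Ty [Pr [Base str]]]]]

( a )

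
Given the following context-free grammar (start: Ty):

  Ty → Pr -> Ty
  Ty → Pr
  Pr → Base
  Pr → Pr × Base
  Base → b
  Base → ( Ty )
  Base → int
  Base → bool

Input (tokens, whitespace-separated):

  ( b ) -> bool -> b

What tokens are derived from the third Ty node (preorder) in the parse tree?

bool -> b

[Ty [Pr [Base ( [Ty [Pr [Base b]]] )]] -> [Ty [Pr [Base bool]] -> [Ty [Pr [Base b]]]]]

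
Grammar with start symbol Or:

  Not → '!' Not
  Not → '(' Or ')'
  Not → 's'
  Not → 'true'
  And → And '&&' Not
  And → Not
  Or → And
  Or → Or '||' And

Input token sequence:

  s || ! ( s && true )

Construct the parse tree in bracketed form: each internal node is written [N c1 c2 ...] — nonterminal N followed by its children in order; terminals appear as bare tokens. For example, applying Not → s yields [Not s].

Or
Or || And
And || And
Not || And
s || And
s || Not
s || ! Not
s || ! ( Or )
s || ! ( And )
s || ! ( And && Not )
s || ! ( Not && Not )
s || ! ( s && Not )
s || ! ( s && true )

[Or [Or [And [Not s]]] || [And [Not ! [Not ( [Or [And [And [Not s]] && [Not true]]] )]]]]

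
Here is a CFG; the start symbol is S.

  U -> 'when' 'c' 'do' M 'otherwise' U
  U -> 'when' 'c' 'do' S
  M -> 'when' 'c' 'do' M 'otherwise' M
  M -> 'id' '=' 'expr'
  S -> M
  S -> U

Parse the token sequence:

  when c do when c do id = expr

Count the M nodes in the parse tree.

1

[S [U when c do [S [U when c do [S [M id = expr]]]]]]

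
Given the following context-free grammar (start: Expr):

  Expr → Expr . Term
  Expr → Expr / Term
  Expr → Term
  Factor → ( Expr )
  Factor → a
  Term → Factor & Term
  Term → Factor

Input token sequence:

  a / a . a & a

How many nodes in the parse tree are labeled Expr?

3

[Expr [Expr [Expr [Term [Factor a]]] / [Term [Factor a]]] . [Term [Factor a] & [Term [Factor a]]]]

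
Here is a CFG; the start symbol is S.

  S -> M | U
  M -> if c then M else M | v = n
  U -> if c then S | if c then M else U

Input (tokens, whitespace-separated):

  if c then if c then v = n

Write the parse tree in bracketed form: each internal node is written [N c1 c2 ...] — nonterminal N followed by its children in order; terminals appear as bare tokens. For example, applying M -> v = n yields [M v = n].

S
U
if c then S
if c then U
if c then if c then S
if c then if c then M
if c then if c then v = n

[S [U if c then [S [U if c then [S [M v = n]]]]]]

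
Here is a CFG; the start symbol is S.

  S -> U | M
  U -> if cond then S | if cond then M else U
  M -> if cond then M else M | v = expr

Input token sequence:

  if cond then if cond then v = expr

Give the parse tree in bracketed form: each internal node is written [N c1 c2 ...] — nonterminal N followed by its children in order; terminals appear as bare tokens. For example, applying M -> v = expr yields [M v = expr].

[S [U if cond then [S [U if cond then [S [M v = expr]]]]]]

S
U
if cond then S
if cond then U
if cond then if cond then S
if cond then if cond then M
if cond then if cond then v = expr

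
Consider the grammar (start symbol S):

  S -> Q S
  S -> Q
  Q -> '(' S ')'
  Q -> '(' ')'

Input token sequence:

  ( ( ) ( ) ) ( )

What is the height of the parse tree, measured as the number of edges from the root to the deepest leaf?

5

[S [Q ( [S [Q ( )] [S [Q ( )]]] )] [S [Q ( )]]]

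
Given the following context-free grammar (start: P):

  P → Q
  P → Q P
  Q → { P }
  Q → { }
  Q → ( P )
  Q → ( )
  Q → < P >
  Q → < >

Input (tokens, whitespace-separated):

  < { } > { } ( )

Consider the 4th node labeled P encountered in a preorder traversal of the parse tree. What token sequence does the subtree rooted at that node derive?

( )

[P [Q < [P [Q { }]] >] [P [Q { }] [P [Q ( )]]]]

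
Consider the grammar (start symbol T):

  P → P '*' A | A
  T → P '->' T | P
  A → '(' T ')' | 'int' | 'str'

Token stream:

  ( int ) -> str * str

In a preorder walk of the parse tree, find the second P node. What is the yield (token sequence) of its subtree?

int

[T [P [A ( [T [P [A int]]] )]] -> [T [P [P [A str]] * [A str]]]]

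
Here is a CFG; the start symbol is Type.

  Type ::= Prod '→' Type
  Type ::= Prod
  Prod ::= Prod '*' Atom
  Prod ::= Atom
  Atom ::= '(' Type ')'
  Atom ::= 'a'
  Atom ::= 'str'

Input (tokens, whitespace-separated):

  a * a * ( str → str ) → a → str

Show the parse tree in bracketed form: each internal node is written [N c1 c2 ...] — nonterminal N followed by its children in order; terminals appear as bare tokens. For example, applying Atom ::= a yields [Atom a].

[Type [Prod [Prod [Prod [Atom a]] * [Atom a]] * [Atom ( [Type [Prod [Atom str]] → [Type [Prod [Atom str]]]] )]] → [Type [Prod [Atom a]] → [Type [Prod [Atom str]]]]]

Type
Prod → Type
Prod * Atom → Type
Prod * Atom * Atom → Type
Atom * Atom * Atom → Type
a * Atom * Atom → Type
a * a * Atom → Type
a * a * ( Type ) → Type
a * a * ( Prod → Type ) → Type
a * a * ( Atom → Type ) → Type
a * a * ( str → Type ) → Type
a * a * ( str → Prod ) → Type
a * a * ( str → Atom ) → Type
a * a * ( str → str ) → Type
a * a * ( str → str ) → Prod → Type
a * a * ( str → str ) → Atom → Type
a * a * ( str → str ) → a → Type
a * a * ( str → str ) → a → Prod
a * a * ( str → str ) → a → Atom
a * a * ( str → str ) → a → str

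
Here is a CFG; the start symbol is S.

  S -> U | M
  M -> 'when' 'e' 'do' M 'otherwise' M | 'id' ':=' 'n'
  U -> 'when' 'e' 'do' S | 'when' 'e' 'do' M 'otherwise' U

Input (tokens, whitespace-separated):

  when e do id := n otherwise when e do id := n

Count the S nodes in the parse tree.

2

[S [U when e do [M id := n] otherwise [U when e do [S [M id := n]]]]]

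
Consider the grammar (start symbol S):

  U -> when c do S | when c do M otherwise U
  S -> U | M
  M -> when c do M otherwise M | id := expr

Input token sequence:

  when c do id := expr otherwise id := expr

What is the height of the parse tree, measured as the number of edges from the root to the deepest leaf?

3

[S [M when c do [M id := expr] otherwise [M id := expr]]]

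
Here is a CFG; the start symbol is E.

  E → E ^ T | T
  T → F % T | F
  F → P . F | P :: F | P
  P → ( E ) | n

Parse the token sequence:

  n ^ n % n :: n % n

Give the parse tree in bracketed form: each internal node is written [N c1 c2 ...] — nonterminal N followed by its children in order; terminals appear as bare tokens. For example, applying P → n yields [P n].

[E [E [T [F [P n]]]] ^ [T [F [P n]] % [T [F [P n] :: [F [P n]]] % [T [F [P n]]]]]]

E
E ^ T
T ^ T
F ^ T
P ^ T
n ^ T
n ^ F % T
n ^ P % T
n ^ n % T
n ^ n % F % T
n ^ n % P :: F % T
n ^ n % n :: F % T
n ^ n % n :: P % T
n ^ n % n :: n % T
n ^ n % n :: n % F
n ^ n % n :: n % P
n ^ n % n :: n % n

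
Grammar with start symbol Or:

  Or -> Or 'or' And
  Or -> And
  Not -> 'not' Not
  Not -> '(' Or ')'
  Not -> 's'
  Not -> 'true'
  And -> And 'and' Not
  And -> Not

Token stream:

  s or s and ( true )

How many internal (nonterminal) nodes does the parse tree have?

[Or [Or [And [Not s]]] or [And [And [Not s]] and [Not ( [Or [And [Not true]]] )]]]

11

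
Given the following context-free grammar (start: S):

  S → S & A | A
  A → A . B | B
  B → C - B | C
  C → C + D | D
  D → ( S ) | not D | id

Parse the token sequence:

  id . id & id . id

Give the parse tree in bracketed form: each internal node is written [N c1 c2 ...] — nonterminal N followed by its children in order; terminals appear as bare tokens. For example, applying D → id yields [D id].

S
S & A
A & A
A . B & A
B . B & A
C . B & A
D . B & A
id . B & A
id . C & A
id . D & A
id . id & A
id . id & A . B
id . id & B . B
id . id & C . B
id . id & D . B
id . id & id . B
id . id & id . C
id . id & id . D
id . id & id . id

[S [S [A [A [B [C [D id]]]] . [B [C [D id]]]]] & [A [A [B [C [D id]]]] . [B [C [D id]]]]]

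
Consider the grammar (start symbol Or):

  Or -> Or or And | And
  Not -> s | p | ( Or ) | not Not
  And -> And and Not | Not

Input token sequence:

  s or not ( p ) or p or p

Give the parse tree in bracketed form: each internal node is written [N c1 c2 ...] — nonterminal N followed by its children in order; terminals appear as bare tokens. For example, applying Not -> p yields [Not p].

Or
Or or And
Or or And or And
Or or And or And or And
And or And or And or And
Not or And or And or And
s or And or And or And
s or Not or And or And
s or not Not or And or And
s or not ( Or ) or And or And
s or not ( And ) or And or And
s or not ( Not ) or And or And
s or not ( p ) or And or And
s or not ( p ) or Not or And
s or not ( p ) or p or And
s or not ( p ) or p or Not
s or not ( p ) or p or p

[Or [Or [Or [Or [And [Not s]]] or [And [Not not [Not ( [Or [And [Not p]]] )]]]] or [And [Not p]]] or [And [Not p]]]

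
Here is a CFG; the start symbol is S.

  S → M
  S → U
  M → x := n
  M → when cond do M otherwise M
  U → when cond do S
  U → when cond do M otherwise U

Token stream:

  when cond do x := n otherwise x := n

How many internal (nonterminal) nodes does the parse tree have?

4

[S [M when cond do [M x := n] otherwise [M x := n]]]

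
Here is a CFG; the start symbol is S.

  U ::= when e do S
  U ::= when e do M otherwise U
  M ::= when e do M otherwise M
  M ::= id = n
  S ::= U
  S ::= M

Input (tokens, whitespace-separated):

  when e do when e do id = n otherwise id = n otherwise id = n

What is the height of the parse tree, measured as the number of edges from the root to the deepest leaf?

4

[S [M when e do [M when e do [M id = n] otherwise [M id = n]] otherwise [M id = n]]]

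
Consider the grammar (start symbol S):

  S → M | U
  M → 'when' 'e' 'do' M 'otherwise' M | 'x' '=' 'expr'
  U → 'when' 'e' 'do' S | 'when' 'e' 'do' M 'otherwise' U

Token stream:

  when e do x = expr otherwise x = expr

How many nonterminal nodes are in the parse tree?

[S [M when e do [M x = expr] otherwise [M x = expr]]]

4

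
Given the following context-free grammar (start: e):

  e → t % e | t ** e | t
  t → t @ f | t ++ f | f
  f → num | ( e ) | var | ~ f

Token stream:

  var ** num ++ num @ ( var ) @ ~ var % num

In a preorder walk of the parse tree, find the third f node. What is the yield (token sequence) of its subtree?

[e [t [f var]] ** [e [t [t [t [t [f num]] ++ [f num]] @ [f ( [e [t [f var]]] )]] @ [f ~ [f var]]] % [e [t [f num]]]]]

num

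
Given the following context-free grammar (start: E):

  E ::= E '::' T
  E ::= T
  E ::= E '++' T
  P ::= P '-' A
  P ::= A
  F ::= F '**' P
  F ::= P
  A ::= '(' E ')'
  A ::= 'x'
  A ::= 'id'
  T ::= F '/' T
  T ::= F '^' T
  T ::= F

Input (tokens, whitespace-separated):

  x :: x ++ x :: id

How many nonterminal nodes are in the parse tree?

[E [E [E [E [T [F [P [A x]]]]] :: [T [F [P [A x]]]]] ++ [T [F [P [A x]]]]] :: [T [F [P [A id]]]]]

20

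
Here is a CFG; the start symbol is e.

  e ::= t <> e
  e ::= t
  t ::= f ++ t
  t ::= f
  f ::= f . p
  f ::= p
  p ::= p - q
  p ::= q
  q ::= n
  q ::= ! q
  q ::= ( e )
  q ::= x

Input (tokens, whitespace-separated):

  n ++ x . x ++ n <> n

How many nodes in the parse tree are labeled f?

5

[e [t [f [p [q n]]] ++ [t [f [f [p [q x]]] . [p [q x]]] ++ [t [f [p [q n]]]]]] <> [e [t [f [p [q n]]]]]]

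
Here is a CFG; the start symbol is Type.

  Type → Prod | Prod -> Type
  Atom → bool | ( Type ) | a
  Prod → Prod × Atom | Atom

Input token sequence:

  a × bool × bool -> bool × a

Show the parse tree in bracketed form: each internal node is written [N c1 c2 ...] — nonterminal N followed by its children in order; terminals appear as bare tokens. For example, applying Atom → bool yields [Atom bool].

[Type [Prod [Prod [Prod [Atom a]] × [Atom bool]] × [Atom bool]] -> [Type [Prod [Prod [Atom bool]] × [Atom a]]]]

Type
Prod -> Type
Prod × Atom -> Type
Prod × Atom × Atom -> Type
Atom × Atom × Atom -> Type
a × Atom × Atom -> Type
a × bool × Atom -> Type
a × bool × bool -> Type
a × bool × bool -> Prod
a × bool × bool -> Prod × Atom
a × bool × bool -> Atom × Atom
a × bool × bool -> bool × Atom
a × bool × bool -> bool × a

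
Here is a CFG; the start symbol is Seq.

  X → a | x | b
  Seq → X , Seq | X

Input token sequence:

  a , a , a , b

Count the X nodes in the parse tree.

4

[Seq [X a] , [Seq [X a] , [Seq [X a] , [Seq [X b]]]]]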